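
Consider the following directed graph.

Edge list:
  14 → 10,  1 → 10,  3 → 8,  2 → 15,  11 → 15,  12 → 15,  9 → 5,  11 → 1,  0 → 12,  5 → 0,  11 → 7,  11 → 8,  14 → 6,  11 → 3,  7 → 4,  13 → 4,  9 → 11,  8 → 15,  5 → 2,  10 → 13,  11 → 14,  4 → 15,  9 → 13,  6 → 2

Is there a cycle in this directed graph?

DFS with white/gray/black marking, starting from 2:
2 gray
  15 gray
  15 black
2 black
0 gray
  12 gray
    12→15: 15 black — skip
  12 black
0 black
1 gray
  10 gray
    13 gray
      4 gray
        4→15: 15 black — skip
      4 black
    13 black
  10 black
1 black
3 gray
  8 gray
    8→15: 15 black — skip
  8 black
3 black
5 gray
  5→2: 2 black — skip
  5→0: 0 black — skip
5 black
6 gray
  6→2: 2 black — skip
6 black
7 gray
  7→4: 4 black — skip
7 black
9 gray
  11 gray
    11→8: 8 black — skip
    11→1: 1 black — skip
    11→3: 3 black — skip
    11→7: 7 black — skip
    11→15: 15 black — skip
    14 gray
      14→6: 6 black — skip
      14→10: 10 black — skip
    14 black
  11 black
  9→5: 5 black — skip
  9→13: 13 black — skip
9 black
Every edge goes to a white or black vertex — no back edge, so the graph is acyclic.

No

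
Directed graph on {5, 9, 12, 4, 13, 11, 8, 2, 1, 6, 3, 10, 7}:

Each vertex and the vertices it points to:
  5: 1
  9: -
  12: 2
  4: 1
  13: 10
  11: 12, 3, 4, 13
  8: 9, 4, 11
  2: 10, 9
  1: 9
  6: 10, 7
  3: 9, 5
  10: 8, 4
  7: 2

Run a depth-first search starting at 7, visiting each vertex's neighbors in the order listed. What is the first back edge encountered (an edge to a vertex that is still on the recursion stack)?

12→2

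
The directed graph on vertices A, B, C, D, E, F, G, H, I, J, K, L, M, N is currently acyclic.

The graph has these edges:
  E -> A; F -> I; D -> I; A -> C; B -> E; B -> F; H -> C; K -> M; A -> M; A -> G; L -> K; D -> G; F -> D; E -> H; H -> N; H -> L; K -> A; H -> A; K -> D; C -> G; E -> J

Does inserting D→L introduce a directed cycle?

Yes

Adding D→L creates a cycle iff L can already reach D.
Path from L: L → K → D.
So L → … → D → L is a cycle.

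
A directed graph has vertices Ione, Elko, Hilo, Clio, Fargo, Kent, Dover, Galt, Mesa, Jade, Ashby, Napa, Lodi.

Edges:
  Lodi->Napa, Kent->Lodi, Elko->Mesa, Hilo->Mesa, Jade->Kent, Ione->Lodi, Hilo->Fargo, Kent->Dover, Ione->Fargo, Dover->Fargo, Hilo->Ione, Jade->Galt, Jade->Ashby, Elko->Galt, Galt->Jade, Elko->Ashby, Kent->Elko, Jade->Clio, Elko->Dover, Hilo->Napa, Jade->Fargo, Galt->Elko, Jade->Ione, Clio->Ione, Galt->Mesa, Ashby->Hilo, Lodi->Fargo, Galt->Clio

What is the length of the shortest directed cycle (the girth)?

2

For each vertex v, BFS finds the shortest path from v back to v.
The shortest such closed walk is Elko → Galt → Elko, length 2.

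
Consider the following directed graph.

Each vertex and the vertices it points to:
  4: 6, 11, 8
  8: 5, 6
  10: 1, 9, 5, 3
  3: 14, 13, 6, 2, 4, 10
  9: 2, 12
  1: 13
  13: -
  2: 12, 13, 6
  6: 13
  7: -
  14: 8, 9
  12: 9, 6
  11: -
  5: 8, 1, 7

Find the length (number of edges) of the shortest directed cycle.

2

For each vertex v, BFS finds the shortest path from v back to v.
The shortest such closed walk is 3 → 10 → 3, length 2.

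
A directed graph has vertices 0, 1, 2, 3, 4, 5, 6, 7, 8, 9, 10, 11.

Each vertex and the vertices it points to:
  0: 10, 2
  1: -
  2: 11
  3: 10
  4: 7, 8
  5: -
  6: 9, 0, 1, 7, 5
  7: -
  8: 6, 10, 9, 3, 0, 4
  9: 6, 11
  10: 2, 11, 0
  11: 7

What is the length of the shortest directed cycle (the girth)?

2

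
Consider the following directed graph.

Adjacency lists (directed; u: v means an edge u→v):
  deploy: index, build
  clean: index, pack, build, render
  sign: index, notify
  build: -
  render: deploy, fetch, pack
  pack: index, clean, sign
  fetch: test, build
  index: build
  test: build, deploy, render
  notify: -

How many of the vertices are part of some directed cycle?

A vertex is on a directed cycle iff it belongs to a strongly connected component of size ≥ 2 (or has a self-loop).
The vertices on cycles are {pack, test, clean, fetch, render} — 5 in total.

5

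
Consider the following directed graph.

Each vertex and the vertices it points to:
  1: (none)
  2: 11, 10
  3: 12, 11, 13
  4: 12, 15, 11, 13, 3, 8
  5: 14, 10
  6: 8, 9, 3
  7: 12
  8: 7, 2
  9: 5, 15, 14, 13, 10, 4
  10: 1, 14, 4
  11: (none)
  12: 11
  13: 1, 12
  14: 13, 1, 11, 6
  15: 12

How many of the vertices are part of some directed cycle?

A vertex is on a directed cycle iff it belongs to a strongly connected component of size ≥ 2 (or has a self-loop).
The vertices on cycles are {2, 4, 5, 6, 8, 9, 10, 14} — 8 in total.

8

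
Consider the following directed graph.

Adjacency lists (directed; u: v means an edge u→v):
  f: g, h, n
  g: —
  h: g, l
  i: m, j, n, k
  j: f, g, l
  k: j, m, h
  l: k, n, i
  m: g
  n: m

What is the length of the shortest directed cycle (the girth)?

3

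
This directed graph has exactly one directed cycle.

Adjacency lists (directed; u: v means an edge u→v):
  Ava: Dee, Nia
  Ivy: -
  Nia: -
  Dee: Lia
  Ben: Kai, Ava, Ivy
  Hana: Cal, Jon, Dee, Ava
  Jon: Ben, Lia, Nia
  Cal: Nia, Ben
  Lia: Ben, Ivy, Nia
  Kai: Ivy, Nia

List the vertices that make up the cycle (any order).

DFS with gray/black marking from Dee:
Dee gray
  Lia gray
    Ben gray
      Kai gray
        Ivy gray
        Ivy black
        Nia gray
        Nia black
      Kai black
      Ava gray
        Ava→Dee: Dee is gray → back edge
Back edge closes the cycle Dee → Lia → Ben → Ava → Dee; its vertices are {Ava, Ben, Dee, Lia}.

Ava, Ben, Dee, Lia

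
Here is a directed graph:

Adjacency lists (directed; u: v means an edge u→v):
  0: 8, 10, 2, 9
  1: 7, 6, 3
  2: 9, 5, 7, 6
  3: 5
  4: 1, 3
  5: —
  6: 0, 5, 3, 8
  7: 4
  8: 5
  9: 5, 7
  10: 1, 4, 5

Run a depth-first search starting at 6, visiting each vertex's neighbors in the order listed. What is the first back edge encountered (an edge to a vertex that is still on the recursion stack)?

4→1

DFS from 6 (visiting each vertex's neighbors in the order listed); mark gray on enter, black on exit:
6 gray
  0 gray
    8 gray
      5 gray
      5 black
    8 black
    10 gray
      1 gray
        7 gray
          4 gray
            4→1: 1 is gray → back edge
First back edge: 4 → 1.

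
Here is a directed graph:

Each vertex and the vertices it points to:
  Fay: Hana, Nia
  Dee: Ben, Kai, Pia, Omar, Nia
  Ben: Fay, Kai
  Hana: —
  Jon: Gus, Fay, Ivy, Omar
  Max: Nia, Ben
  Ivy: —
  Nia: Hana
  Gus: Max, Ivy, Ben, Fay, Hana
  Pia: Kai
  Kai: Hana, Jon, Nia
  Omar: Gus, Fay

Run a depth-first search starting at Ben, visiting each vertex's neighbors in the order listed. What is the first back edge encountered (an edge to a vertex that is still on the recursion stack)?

Max→Ben

DFS from Ben (visiting each vertex's neighbors in the order listed); mark gray on enter, black on exit:
Ben gray
  Fay gray
    Hana gray
    Hana black
    Nia gray
      Nia→Hana: Hana black — skip
    Nia black
  Fay black
  Kai gray
    Kai→Hana: Hana black — skip
    Jon gray
      Gus gray
        Max gray
          Max→Nia: Nia black — skip
          Max→Ben: Ben is gray → back edge
First back edge: Max → Ben.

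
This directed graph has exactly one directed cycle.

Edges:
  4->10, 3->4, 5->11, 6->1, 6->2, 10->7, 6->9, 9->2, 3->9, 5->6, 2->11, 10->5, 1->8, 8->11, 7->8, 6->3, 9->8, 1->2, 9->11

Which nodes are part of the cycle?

3, 4, 5, 6, 10

DFS with gray/black marking from 6:
6 gray
  3 gray
    4 gray
      10 gray
        7 gray
          8 gray
            11 gray
            11 black
          8 black
        7 black
        5 gray
          5→11: 11 black — skip
          5→6: 6 is gray → back edge
Back edge closes the cycle 6 → 3 → 4 → 10 → 5 → 6; its vertices are {3, 4, 5, 6, 10}.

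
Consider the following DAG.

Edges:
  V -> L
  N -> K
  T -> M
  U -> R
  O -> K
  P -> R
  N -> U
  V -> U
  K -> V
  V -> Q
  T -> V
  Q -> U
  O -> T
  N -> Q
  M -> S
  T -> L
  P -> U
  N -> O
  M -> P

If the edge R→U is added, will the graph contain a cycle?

Yes

Adding R→U creates a cycle iff U can already reach R.
Path from U: U → R.
So U → … → R → U is a cycle.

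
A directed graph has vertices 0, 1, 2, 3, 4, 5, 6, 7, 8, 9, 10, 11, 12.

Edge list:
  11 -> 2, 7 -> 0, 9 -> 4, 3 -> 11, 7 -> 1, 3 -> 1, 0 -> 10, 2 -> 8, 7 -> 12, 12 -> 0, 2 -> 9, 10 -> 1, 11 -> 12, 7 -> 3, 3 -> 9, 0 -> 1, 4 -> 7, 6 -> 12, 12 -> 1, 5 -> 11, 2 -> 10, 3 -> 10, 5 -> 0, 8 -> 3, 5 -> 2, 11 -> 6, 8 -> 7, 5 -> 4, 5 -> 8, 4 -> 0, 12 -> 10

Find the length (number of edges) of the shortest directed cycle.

For each vertex v, BFS finds the shortest path from v back to v.
The shortest such closed walk is 11 → 2 → 8 → 3 → 11, length 4.

4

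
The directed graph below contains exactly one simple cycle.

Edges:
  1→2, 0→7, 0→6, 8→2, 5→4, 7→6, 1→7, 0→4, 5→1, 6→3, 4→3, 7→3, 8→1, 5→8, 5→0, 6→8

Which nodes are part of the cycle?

DFS with gray/black marking from 8:
8 gray
  2 gray
  2 black
  1 gray
    1→2: 2 black — skip
    7 gray
      3 gray
      3 black
      6 gray
        6→3: 3 black — skip
        6→8: 8 is gray → back edge
Back edge closes the cycle 8 → 1 → 7 → 6 → 8; its vertices are {1, 6, 7, 8}.

1, 6, 7, 8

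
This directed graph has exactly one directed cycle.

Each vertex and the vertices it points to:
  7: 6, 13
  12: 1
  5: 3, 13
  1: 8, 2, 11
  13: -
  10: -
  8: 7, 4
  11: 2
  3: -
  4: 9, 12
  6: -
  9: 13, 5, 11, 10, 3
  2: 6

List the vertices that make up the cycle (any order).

DFS with gray/black marking from 12:
12 gray
  1 gray
    8 gray
      7 gray
        6 gray
        6 black
        13 gray
        13 black
      7 black
      4 gray
        9 gray
          9→13: 13 black — skip
          5 gray
            3 gray
            3 black
            5→13: 13 black — skip
          5 black
          11 gray
            2 gray
              2→6: 6 black — skip
            2 black
          11 black
          10 gray
          10 black
          9→3: 3 black — skip
        9 black
        4→12: 12 is gray → back edge
Back edge closes the cycle 12 → 1 → 8 → 4 → 12; its vertices are {1, 4, 8, 12}.

1, 4, 8, 12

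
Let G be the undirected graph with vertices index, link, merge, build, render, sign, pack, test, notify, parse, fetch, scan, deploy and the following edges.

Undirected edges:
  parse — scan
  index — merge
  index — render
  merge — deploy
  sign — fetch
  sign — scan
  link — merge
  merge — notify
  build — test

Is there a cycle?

DFS, tracking each vertex's parent; an edge to a visited non-parent vertex closes a cycle.
Start from index:
visit index (parent –)
  visit render (parent index)
    render–index: parent, skip
  visit merge (parent index)
    visit deploy (parent merge)
      deploy–merge: parent, skip
    merge–index: parent, skip
    visit link (parent merge)
      link–merge: parent, skip
    visit notify (parent merge)
      notify–merge: parent, skip
visit build (parent –)
  visit test (parent build)
    test–build: parent, skip
visit sign (parent –)
  visit scan (parent sign)
    visit parse (parent scan)
      parse–scan: parent, skip
    scan–sign: parent, skip
  visit fetch (parent sign)
    fetch–sign: parent, skip
visit pack (parent –)
No non-parent visited neighbor found — the graph is a forest.

No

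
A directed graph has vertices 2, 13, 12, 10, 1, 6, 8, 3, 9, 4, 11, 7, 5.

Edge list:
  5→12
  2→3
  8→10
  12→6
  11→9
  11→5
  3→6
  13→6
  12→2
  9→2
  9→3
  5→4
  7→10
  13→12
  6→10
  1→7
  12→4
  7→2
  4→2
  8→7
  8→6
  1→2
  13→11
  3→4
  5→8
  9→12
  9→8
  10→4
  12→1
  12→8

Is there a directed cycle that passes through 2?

Yes

2 is on a cycle iff 2 can reach itself via ≥1 edge.
2 → 3 → 4 → 2 — yes.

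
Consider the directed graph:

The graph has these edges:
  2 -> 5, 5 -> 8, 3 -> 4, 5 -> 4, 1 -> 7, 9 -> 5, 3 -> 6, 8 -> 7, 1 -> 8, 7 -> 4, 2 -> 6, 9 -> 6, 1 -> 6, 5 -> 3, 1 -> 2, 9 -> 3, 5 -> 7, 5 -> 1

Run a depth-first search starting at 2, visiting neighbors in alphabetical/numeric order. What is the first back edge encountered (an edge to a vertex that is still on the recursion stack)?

DFS from 2 (visiting neighbors in alphabetical/numeric order); mark gray on enter, black on exit:
2 gray
  5 gray
    1 gray
      1→2: 2 is gray → back edge
First back edge: 1 → 2.

1→2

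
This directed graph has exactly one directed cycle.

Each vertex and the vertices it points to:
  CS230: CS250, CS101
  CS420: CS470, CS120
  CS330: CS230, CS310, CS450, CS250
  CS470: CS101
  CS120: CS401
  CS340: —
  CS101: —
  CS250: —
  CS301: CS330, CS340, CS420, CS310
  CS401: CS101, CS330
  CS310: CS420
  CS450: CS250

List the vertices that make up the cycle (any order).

CS120, CS310, CS330, CS401, CS420

DFS with gray/black marking from CS330:
CS330 gray
  CS230 gray
    CS250 gray
    CS250 black
    CS101 gray
    CS101 black
  CS230 black
  CS310 gray
    CS420 gray
      CS470 gray
        CS470→CS101: CS101 black — skip
      CS470 black
      CS120 gray
        CS401 gray
          CS401→CS101: CS101 black — skip
          CS401→CS330: CS330 is gray → back edge
Back edge closes the cycle CS330 → CS310 → CS420 → CS120 → CS401 → CS330; its vertices are {CS120, CS310, CS330, CS401, CS420}.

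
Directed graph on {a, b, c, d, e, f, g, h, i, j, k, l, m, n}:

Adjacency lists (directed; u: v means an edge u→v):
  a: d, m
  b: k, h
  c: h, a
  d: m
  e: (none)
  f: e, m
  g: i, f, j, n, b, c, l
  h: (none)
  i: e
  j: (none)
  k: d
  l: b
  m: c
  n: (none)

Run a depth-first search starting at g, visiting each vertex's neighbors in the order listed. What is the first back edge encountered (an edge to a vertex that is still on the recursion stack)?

d→m

DFS from g (visiting each vertex's neighbors in the order listed); mark gray on enter, black on exit:
g gray
  i gray
    e gray
    e black
  i black
  f gray
    f→e: e black — skip
    m gray
      c gray
        h gray
        h black
        a gray
          d gray
            d→m: m is gray → back edge
First back edge: d → m.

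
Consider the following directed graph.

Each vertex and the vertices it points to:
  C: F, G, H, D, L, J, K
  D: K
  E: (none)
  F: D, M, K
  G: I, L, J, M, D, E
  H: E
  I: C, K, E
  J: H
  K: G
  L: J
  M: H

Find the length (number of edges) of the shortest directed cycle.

For each vertex v, BFS finds the shortest path from v back to v.
The shortest such closed walk is C → G → I → C, length 3.

3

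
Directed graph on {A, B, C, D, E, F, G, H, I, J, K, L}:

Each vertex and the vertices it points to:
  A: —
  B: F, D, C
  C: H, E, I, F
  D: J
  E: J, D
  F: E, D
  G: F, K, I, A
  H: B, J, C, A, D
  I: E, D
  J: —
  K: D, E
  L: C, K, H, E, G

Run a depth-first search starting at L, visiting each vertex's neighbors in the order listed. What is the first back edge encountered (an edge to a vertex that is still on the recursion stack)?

B->C

DFS from L (visiting each vertex's neighbors in the order listed); mark gray on enter, black on exit:
L gray
  C gray
    H gray
      B gray
        F gray
          E gray
            J gray
            J black
            D gray
              D→J: J black — skip
            D black
          E black
          F→D: D black — skip
        F black
        B→D: D black — skip
        B→C: C is gray → back edge
First back edge: B → C.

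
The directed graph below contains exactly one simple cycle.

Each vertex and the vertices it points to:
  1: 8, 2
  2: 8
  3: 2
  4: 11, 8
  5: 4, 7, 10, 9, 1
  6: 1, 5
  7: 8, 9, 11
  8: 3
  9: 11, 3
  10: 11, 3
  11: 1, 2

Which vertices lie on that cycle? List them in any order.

2, 3, 8

DFS with gray/black marking from 3:
3 gray
  2 gray
    8 gray
      8→3: 3 is gray → back edge
Back edge closes the cycle 3 → 2 → 8 → 3; its vertices are {2, 3, 8}.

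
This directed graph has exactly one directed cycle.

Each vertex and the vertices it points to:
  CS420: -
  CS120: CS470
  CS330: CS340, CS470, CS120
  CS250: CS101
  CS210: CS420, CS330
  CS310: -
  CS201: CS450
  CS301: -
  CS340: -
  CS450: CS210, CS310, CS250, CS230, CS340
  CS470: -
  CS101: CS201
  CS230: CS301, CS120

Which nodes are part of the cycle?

CS101, CS201, CS250, CS450

DFS with gray/black marking from CS450:
CS450 gray
  CS210 gray
    CS420 gray
    CS420 black
    CS330 gray
      CS340 gray
      CS340 black
      CS470 gray
      CS470 black
      CS120 gray
        CS120→CS470: CS470 black — skip
      CS120 black
    CS330 black
  CS210 black
  CS310 gray
  CS310 black
  CS250 gray
    CS101 gray
      CS201 gray
        CS201→CS450: CS450 is gray → back edge
Back edge closes the cycle CS450 → CS250 → CS101 → CS201 → CS450; its vertices are {CS101, CS201, CS250, CS450}.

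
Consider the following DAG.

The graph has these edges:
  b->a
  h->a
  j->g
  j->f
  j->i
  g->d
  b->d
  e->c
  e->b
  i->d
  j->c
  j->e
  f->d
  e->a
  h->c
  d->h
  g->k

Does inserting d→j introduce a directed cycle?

Yes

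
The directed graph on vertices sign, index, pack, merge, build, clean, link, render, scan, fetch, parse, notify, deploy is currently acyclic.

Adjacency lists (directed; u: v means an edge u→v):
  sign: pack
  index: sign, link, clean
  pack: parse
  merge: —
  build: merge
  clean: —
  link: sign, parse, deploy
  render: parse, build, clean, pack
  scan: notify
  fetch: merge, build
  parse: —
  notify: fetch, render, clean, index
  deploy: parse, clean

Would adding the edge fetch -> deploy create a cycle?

Adding fetch→deploy creates a cycle iff deploy can already reach fetch.
Explore from deploy: no path reaches fetch. The graph stays acyclic.

No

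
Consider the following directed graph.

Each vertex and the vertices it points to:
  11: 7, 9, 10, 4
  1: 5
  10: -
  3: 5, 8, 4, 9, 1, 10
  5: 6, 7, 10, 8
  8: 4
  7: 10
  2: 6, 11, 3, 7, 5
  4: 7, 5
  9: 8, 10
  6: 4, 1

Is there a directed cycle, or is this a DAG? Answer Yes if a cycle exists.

DFS with white/gray/black marking, starting from 11:
11 gray
  7 gray
    10 gray
    10 black
  7 black
  9 gray
    8 gray
      4 gray
        4→7: 7 black — skip
        5 gray
          6 gray
            6→4: 4 is gray → back edge
Back edge found, so a cycle exists: 4 → 5 → 6 → 4.

Yes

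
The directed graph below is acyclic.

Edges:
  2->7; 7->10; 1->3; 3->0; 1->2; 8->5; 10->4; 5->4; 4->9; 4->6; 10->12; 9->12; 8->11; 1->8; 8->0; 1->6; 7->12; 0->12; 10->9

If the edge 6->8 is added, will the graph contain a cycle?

Yes

Adding 6→8 creates a cycle iff 8 can already reach 6.
Path from 8: 8 → 5 → 4 → 6.
So 8 → … → 6 → 8 is a cycle.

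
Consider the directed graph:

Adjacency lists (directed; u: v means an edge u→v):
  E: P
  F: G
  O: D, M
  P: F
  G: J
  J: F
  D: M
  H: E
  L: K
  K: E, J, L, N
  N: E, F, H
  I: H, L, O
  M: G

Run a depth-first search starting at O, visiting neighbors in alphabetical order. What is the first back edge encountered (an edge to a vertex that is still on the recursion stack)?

DFS from O (visiting neighbors in alphabetical order); mark gray on enter, black on exit:
O gray
  D gray
    M gray
      G gray
        J gray
          F gray
            F→G: G is gray → back edge
First back edge: F → G.

F->G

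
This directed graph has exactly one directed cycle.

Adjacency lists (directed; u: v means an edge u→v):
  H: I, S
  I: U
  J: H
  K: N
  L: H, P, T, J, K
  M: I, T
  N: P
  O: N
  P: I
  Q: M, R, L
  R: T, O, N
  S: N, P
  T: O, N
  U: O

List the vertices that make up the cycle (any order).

I, N, O, P, U

DFS with gray/black marking from I:
I gray
  U gray
    O gray
      N gray
        P gray
          P→I: I is gray → back edge
Back edge closes the cycle I → U → O → N → P → I; its vertices are {I, N, O, P, U}.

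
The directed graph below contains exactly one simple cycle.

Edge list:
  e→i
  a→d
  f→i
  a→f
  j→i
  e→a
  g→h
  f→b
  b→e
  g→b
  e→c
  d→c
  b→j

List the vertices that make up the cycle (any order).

DFS with gray/black marking from b:
b gray
  j gray
    i gray
    i black
  j black
  e gray
    a gray
      f gray
        f→i: i black — skip
        f→b: b is gray → back edge
Back edge closes the cycle b → e → a → f → b; its vertices are {a, b, e, f}.

a, b, e, f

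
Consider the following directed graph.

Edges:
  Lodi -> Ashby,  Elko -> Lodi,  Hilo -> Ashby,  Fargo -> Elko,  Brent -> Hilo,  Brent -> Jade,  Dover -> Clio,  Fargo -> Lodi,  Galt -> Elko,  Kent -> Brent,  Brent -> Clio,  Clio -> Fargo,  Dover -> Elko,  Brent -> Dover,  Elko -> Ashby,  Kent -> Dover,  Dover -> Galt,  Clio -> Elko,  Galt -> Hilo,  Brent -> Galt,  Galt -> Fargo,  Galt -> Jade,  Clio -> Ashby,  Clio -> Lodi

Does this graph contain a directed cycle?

No

DFS with white/gray/black marking, starting from Dover:
Dover gray
  Clio gray
    Lodi gray
      Ashby gray
      Ashby black
    Lodi black
    Clio→Ashby: Ashby black — skip
    Fargo gray
      Elko gray
        Elko→Ashby: Ashby black — skip
        Elko→Lodi: Lodi black — skip
      Elko black
      Fargo→Lodi: Lodi black — skip
    Fargo black
    Clio→Elko: Elko black — skip
  Clio black
  Dover→Elko: Elko black — skip
  Galt gray
    Hilo gray
      Hilo→Ashby: Ashby black — skip
    Hilo black
    Galt→Fargo: Fargo black — skip
    Galt→Elko: Elko black — skip
    Jade gray
    Jade black
  Galt black
Dover black
Brent gray
  Brent→Galt: Galt black — skip
  Brent→Dover: Dover black — skip
  Brent→Jade: Jade black — skip
  Brent→Hilo: Hilo black — skip
  Brent→Clio: Clio black — skip
Brent black
Kent gray
  Kent→Brent: Brent black — skip
  Kent→Dover: Dover black — skip
Kent black
Every edge goes to a white or black vertex — no back edge, so the graph is acyclic.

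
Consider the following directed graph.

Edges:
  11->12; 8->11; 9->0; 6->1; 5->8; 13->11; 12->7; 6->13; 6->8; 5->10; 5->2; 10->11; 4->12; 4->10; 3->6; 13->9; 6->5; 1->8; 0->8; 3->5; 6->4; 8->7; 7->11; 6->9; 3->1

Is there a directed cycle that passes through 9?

No

9 lies on a cycle iff there is a path from 9 back to itself.
Exploring from 9, it never reaches itself; equivalently, its strongly connected component is a singleton.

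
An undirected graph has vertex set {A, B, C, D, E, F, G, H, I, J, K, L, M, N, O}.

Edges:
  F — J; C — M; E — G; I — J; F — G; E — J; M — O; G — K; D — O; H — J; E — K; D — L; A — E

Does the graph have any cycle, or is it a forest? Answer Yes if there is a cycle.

DFS, tracking each vertex's parent; an edge to a visited non-parent vertex closes a cycle.
Start from M:
visit M (parent –)
  visit C (parent M)
    C–M: parent, skip
  visit O (parent M)
    visit D (parent O)
      D–O: parent, skip
      visit L (parent D)
        L–D: parent, skip
    O–M: parent, skip
visit A (parent –)
  visit E (parent A)
    E–A: parent, skip
    visit K (parent E)
      K–E: parent, skip
      visit G (parent K)
        visit F (parent G)
          F–G: parent, skip
          visit J (parent F)
            J–E: E visited and ≠ parent → cycle
Cycle: E – K – G – F – J – E.

Yes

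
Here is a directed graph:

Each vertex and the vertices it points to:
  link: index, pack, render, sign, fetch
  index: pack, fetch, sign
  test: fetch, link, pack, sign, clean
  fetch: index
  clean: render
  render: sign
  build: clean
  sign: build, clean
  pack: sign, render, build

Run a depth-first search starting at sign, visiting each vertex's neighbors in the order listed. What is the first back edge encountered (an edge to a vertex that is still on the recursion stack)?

render->sign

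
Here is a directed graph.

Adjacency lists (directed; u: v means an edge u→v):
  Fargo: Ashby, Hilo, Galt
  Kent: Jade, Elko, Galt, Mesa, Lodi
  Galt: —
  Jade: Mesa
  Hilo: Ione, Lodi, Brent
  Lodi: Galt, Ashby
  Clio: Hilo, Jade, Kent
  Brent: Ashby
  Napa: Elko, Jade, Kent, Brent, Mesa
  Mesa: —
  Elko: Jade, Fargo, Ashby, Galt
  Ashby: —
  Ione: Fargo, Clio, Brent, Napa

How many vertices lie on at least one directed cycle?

A vertex is on a directed cycle iff it belongs to a strongly connected component of size ≥ 2 (or has a self-loop).
The vertices on cycles are {Clio, Elko, Hilo, Ione, Kent, Napa, Fargo} — 7 in total.

7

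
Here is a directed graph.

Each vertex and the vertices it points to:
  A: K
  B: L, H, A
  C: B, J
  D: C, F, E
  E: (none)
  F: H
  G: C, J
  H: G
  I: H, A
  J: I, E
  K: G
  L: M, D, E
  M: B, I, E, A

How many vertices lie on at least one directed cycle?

12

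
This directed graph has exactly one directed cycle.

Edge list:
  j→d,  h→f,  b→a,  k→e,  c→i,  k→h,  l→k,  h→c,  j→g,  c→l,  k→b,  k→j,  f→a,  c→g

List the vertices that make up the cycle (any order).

DFS with gray/black marking from k:
k gray
  b gray
    a gray
    a black
  b black
  h gray
    f gray
      f→a: a black — skip
    f black
    c gray
      i gray
      i black
      l gray
        l→k: k is gray → back edge
Back edge closes the cycle k → h → c → l → k; its vertices are {c, h, k, l}.

c, h, k, l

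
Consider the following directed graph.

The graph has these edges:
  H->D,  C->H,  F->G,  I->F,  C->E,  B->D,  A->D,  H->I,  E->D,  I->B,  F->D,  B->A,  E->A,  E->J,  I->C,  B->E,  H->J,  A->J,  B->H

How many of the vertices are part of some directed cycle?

4

A vertex is on a directed cycle iff it belongs to a strongly connected component of size ≥ 2 (or has a self-loop).
The vertices on cycles are {B, C, H, I} — 4 in total.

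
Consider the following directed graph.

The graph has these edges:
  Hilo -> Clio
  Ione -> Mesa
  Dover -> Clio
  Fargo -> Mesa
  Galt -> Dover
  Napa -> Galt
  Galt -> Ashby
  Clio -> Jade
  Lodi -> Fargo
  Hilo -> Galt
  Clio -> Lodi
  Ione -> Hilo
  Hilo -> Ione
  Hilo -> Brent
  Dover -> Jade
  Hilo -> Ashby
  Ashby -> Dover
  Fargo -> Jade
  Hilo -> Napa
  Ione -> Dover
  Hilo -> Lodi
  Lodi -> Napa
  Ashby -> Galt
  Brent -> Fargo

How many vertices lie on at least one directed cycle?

A vertex is on a directed cycle iff it belongs to a strongly connected component of size ≥ 2 (or has a self-loop).
The vertices on cycles are {Clio, Galt, Hilo, Ione, Lodi, Napa, Ashby, Dover} — 8 in total.

8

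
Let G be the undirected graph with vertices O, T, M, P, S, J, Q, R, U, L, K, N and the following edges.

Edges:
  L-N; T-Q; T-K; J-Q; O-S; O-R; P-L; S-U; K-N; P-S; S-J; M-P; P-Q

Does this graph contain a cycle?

DFS, tracking each vertex's parent; an edge to a visited non-parent vertex closes a cycle.
Start from R:
visit R (parent –)
  visit O (parent R)
    visit S (parent O)
      visit P (parent S)
        visit Q (parent P)
          visit T (parent Q)
            T–Q: parent, skip
            visit K (parent T)
              K–T: parent, skip
              visit N (parent K)
                visit L (parent N)
                  L–P: P visited and ≠ parent → cycle
Cycle: P – Q – T – K – N – L – P.

Yes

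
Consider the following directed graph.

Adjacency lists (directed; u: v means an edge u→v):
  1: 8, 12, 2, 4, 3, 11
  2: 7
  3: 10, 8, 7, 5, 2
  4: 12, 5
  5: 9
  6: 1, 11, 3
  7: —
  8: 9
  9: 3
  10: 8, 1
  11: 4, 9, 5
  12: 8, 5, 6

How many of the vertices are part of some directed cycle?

10

A vertex is on a directed cycle iff it belongs to a strongly connected component of size ≥ 2 (or has a self-loop).
The vertices on cycles are {1, 3, 4, 5, 6, 8, 9, 10, 11, 12} — 10 in total.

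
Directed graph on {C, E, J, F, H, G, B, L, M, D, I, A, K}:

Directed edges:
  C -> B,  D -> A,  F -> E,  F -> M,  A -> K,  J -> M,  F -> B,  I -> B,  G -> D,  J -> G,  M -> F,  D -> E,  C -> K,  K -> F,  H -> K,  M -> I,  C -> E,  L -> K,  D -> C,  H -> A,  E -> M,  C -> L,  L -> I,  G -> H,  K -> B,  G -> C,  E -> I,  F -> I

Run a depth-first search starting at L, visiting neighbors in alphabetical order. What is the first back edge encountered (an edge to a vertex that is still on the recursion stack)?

M→F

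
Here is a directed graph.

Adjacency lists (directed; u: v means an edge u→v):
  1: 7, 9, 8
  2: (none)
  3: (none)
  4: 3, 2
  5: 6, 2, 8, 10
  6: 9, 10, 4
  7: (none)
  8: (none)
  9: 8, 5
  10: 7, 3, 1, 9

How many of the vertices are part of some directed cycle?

A vertex is on a directed cycle iff it belongs to a strongly connected component of size ≥ 2 (or has a self-loop).
The vertices on cycles are {1, 5, 6, 9, 10} — 5 in total.

5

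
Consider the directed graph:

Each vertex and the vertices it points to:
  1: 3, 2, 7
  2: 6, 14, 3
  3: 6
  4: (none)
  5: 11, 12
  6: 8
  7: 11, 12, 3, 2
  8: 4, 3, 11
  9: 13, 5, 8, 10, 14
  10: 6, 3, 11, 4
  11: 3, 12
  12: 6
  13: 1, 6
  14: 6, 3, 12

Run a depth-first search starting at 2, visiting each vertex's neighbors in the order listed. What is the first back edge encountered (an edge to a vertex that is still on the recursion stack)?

3→6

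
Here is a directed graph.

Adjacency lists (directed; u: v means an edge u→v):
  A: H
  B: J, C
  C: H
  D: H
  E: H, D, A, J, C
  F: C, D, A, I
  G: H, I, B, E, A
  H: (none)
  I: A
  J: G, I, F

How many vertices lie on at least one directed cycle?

4

A vertex is on a directed cycle iff it belongs to a strongly connected component of size ≥ 2 (or has a self-loop).
The vertices on cycles are {B, E, G, J} — 4 in total.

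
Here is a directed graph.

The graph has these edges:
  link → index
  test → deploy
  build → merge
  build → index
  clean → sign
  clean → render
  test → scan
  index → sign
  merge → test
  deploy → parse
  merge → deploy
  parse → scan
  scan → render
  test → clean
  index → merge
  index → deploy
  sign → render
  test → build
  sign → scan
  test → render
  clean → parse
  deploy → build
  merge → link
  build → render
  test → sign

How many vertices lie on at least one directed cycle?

A vertex is on a directed cycle iff it belongs to a strongly connected component of size ≥ 2 (or has a self-loop).
The vertices on cycles are {link, test, build, index, merge, deploy} — 6 in total.

6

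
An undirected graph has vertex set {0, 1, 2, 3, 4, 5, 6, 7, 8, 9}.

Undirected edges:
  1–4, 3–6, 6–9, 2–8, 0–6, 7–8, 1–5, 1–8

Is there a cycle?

DFS, tracking each vertex's parent; an edge to a visited non-parent vertex closes a cycle.
Start from 5:
visit 5 (parent –)
  visit 1 (parent 5)
    1–5: parent, skip
    visit 4 (parent 1)
      4–1: parent, skip
    visit 8 (parent 1)
      visit 7 (parent 8)
        7–8: parent, skip
      visit 2 (parent 8)
        2–8: parent, skip
      8–1: parent, skip
visit 0 (parent –)
  visit 6 (parent 0)
    visit 9 (parent 6)
      9–6: parent, skip
    6–0: parent, skip
    visit 3 (parent 6)
      3–6: parent, skip
No non-parent visited neighbor found — the graph is a forest.

No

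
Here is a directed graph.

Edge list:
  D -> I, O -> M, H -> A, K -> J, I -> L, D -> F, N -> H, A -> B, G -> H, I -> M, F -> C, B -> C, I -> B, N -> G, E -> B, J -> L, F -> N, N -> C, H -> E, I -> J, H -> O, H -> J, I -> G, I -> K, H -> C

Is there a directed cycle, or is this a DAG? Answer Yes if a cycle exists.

DFS with white/gray/black marking, starting from I:
I gray
  M gray
  M black
  G gray
    H gray
      A gray
        B gray
          C gray
          C black
        B black
      A black
      E gray
        E→B: B black — skip
      E black
      J gray
        L gray
        L black
      J black
      O gray
        O→M: M black — skip
      O black
      H→C: C black — skip
    H black
  G black
  I→J: J black — skip
  K gray
    K→J: J black — skip
  K black
  I→L: L black — skip
  I→B: B black — skip
I black
D gray
  F gray
    F→C: C black — skip
    N gray
      N→G: G black — skip
      N→H: H black — skip
      N→C: C black — skip
    N black
  F black
  D→I: I black — skip
D black
Every edge goes to a white or black vertex — no back edge, so the graph is acyclic.

No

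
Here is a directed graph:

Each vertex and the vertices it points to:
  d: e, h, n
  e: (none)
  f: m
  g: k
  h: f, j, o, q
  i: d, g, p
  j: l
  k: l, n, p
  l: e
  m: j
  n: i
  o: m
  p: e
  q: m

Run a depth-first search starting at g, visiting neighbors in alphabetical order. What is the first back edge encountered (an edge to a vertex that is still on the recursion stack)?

d→n

DFS from g (visiting neighbors in alphabetical order); mark gray on enter, black on exit:
g gray
  k gray
    l gray
      e gray
      e black
    l black
    n gray
      i gray
        d gray
          d→e: e black — skip
          h gray
            f gray
              m gray
                j gray
                  j→l: l black — skip
                j black
              m black
            f black
            h→j: j black — skip
            o gray
              o→m: m black — skip
            o black
            q gray
              q→m: m black — skip
            q black
          h black
          d→n: n is gray → back edge
First back edge: d → n.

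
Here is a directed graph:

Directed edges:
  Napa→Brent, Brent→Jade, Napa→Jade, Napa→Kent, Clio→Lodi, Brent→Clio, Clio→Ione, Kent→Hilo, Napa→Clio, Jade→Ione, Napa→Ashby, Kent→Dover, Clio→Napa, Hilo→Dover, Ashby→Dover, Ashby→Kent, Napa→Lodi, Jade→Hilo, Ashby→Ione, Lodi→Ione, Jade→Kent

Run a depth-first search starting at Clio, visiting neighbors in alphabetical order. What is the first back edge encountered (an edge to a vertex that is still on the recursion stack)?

DFS from Clio (visiting neighbors in alphabetical order); mark gray on enter, black on exit:
Clio gray
  Ione gray
  Ione black
  Lodi gray
    Lodi→Ione: Ione black — skip
  Lodi black
  Napa gray
    Ashby gray
      Dover gray
      Dover black
      Ashby→Ione: Ione black — skip
      Kent gray
        Kent→Dover: Dover black — skip
        Hilo gray
          Hilo→Dover: Dover black — skip
        Hilo black
      Kent black
    Ashby black
    Brent gray
      Brent→Clio: Clio is gray → back edge
First back edge: Brent → Clio.

Brent→Clio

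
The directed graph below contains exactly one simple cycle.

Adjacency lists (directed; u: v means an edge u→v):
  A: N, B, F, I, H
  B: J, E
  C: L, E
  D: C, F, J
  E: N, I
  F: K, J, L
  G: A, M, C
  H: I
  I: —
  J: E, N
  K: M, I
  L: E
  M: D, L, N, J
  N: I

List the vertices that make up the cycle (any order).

DFS with gray/black marking from M:
M gray
  D gray
    C gray
      L gray
        E gray
          N gray
            I gray
            I black
          N black
          E→I: I black — skip
        E black
      L black
      C→E: E black — skip
    C black
    F gray
      K gray
        K→M: M is gray → back edge
Back edge closes the cycle M → D → F → K → M; its vertices are {D, F, K, M}.

D, F, K, M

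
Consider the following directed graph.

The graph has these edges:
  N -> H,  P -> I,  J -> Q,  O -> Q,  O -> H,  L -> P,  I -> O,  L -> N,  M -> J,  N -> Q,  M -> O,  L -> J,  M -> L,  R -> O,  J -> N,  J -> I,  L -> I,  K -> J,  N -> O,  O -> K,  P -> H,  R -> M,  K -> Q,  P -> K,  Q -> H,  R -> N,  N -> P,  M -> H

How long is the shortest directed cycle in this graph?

For each vertex v, BFS finds the shortest path from v back to v.
The shortest such closed walk is N → O → K → J → N, length 4.

4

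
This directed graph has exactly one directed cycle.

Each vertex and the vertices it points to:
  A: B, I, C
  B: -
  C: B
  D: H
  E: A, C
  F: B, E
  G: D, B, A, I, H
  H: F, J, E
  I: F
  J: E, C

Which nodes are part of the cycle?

DFS with gray/black marking from I:
I gray
  F gray
    B gray
    B black
    E gray
      A gray
        A→B: B black — skip
        A→I: I is gray → back edge
Back edge closes the cycle I → F → E → A → I; its vertices are {A, E, F, I}.

A, E, F, I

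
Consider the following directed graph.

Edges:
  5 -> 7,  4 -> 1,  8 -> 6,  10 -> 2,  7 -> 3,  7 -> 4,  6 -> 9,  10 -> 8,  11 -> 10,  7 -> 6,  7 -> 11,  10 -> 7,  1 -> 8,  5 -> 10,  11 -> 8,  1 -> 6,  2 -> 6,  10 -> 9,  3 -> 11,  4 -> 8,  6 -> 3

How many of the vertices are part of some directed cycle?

9

A vertex is on a directed cycle iff it belongs to a strongly connected component of size ≥ 2 (or has a self-loop).
The vertices on cycles are {1, 2, 3, 4, 6, 7, 8, 10, 11} — 9 in total.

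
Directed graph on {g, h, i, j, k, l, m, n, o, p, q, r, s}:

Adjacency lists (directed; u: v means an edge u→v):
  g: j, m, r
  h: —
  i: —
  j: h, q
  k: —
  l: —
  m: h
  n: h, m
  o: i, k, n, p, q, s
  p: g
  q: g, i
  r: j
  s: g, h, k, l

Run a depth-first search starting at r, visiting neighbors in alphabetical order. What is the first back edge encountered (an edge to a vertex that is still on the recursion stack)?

DFS from r (visiting neighbors in alphabetical order); mark gray on enter, black on exit:
r gray
  j gray
    h gray
    h black
    q gray
      g gray
        g→j: j is gray → back edge
First back edge: g → j.

g->j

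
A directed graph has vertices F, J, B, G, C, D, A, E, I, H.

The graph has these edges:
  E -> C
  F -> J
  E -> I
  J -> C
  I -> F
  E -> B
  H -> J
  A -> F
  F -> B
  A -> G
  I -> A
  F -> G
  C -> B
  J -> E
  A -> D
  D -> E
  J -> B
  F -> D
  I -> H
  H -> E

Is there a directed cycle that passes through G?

G lies on a cycle iff there is a path from G back to itself.
Exploring from G, it never reaches itself; equivalently, its strongly connected component is a singleton.

No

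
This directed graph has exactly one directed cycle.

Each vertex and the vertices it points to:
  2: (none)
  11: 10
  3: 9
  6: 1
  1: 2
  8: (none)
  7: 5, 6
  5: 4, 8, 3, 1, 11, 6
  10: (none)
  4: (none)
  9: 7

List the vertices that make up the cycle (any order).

3, 5, 7, 9

DFS with gray/black marking from 7:
7 gray
  5 gray
    4 gray
    4 black
    8 gray
    8 black
    3 gray
      9 gray
        9→7: 7 is gray → back edge
Back edge closes the cycle 7 → 5 → 3 → 9 → 7; its vertices are {3, 5, 7, 9}.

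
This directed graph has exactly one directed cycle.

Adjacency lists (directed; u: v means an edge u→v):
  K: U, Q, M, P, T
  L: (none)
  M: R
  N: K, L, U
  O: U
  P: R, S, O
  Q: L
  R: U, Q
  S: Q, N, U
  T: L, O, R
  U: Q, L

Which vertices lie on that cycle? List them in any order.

K, N, P, S

DFS with gray/black marking from S:
S gray
  Q gray
    L gray
    L black
  Q black
  N gray
    K gray
      U gray
        U→Q: Q black — skip
        U→L: L black — skip
      U black
      K→Q: Q black — skip
      M gray
        R gray
          R→U: U black — skip
          R→Q: Q black — skip
        R black
      M black
      P gray
        P→R: R black — skip
        P→S: S is gray → back edge
Back edge closes the cycle S → N → K → P → S; its vertices are {K, N, P, S}.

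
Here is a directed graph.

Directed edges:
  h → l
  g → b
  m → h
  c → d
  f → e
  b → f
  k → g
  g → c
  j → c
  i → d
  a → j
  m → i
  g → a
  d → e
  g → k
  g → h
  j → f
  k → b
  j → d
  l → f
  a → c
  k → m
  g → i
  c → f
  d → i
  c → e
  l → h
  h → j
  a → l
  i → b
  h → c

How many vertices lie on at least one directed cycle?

6

A vertex is on a directed cycle iff it belongs to a strongly connected component of size ≥ 2 (or has a self-loop).
The vertices on cycles are {d, g, h, i, k, l} — 6 in total.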